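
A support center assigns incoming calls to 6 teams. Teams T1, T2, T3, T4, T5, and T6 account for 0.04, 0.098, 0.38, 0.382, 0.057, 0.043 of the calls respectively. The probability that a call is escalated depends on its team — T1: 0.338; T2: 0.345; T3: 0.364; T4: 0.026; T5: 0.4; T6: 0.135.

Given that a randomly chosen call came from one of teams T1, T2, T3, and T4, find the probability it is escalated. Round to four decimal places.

P(E|S) ≈ 0.2173

Let S = {T1, T2, T3, T4}.
P(S) = 0.04 + 0.098 + 0.38 + 0.382 = 0.9.
P(E ∩ S) = 0.338·0.04 + 0.345·0.098 + 0.364·0.38 + 0.026·0.382 = 0.01352 + 0.03381 + 0.13832 + 0.009932 = 0.195582.
P(E | S) = 0.195582 / 0.9 = 0.217313…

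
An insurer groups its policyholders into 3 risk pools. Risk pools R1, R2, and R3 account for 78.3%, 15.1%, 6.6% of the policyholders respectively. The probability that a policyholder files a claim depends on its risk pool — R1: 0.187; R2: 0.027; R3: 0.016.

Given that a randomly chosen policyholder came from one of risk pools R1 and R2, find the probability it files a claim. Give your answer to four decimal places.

0.1611

Let S = {R1, R2}.
P(S) = 0.783 + 0.151 = 0.934.
P(C ∩ S) = 0.187·0.783 + 0.027·0.151 = 0.146421 + 0.004077 = 0.150498.
P(C | S) = 0.150498 / 0.934 = 0.161133…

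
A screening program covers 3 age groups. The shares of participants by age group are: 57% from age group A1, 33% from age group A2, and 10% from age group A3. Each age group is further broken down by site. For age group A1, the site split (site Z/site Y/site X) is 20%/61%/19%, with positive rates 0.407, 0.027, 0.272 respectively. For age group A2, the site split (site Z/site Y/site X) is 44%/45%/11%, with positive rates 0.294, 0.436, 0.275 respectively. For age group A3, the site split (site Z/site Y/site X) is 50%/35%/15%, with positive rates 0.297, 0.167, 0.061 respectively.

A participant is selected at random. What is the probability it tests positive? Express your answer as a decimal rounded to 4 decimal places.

P(T|A1) = 0.2·0.407 + 0.61·0.027 + 0.19·0.272 = 0.0814 + 0.01647 + 0.05168 = 0.14955
P(T|A2) = 0.44·0.294 + 0.45·0.436 + 0.11·0.275 = 0.12936 + 0.1962 + 0.03025 = 0.35581
P(T|A3) = 0.5·0.297 + 0.35·0.167 + 0.15·0.061 = 0.1485 + 0.05845 + 0.00915 = 0.2161
By total probability over the outer partition,
P(T) = 0.57·0.14955 + 0.33·0.35581 + 0.1·0.2161
      = 0.0852435 + 0.1174173 + 0.02161 = 0.2242708

P(T) ≈ 0.2243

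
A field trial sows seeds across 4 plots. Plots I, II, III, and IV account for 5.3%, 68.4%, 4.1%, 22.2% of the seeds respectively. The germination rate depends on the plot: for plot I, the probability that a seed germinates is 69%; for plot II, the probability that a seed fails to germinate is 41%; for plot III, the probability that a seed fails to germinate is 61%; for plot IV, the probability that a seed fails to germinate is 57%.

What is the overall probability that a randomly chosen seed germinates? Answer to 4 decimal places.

P(G) ≈ 0.5516

P(G|II) = 1 − 0.41 = 0.59.
P(G|III) = 1 − 0.61 = 0.39.
P(G|IV) = 1 − 0.57 = 0.43.
P(G) = P(G|I)·P(I) + P(G|II)·P(II) + P(G|III)·P(III) + P(G|IV)·P(IV)
      = 0.69·0.053 + 0.59·0.684 + 0.39·0.041 + 0.43·0.222
      = 0.03657 + 0.40356 + 0.01599 + 0.09546 = 0.55158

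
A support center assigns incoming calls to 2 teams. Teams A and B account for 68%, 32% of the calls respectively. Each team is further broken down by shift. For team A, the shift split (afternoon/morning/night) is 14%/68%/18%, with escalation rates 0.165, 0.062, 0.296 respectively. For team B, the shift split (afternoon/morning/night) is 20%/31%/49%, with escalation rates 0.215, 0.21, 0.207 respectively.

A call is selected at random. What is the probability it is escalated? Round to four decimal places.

P(E) ≈ 0.1477

P(E|A) = 0.14·0.165 + 0.68·0.062 + 0.18·0.296 = 0.0231 + 0.04216 + 0.05328 = 0.11854
P(E|B) = 0.2·0.215 + 0.31·0.21 + 0.49·0.207 = 0.043 + 0.0651 + 0.10143 = 0.20953
By total probability over the outer partition,
P(E) = 0.68·0.11854 + 0.32·0.20953
      = 0.0806072 + 0.0670496 = 0.1476568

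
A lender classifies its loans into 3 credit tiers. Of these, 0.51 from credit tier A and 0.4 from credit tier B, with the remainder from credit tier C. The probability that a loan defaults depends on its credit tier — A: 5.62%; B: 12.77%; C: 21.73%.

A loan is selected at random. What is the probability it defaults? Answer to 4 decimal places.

P(C) = 1 − (0.51 + 0.4) = 0.09.
P(D) = P(D|A)·P(A) + P(D|B)·P(B) + P(D|C)·P(C)
      = 0.0562·0.51 + 0.1277·0.4 + 0.2173·0.09
      = 0.028662 + 0.05108 + 0.019557 = 0.099299

P(D) ≈ 0.0993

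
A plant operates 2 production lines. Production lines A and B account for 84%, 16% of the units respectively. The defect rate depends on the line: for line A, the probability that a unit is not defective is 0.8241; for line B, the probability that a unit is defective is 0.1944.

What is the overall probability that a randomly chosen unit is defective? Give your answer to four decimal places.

0.1789

P(D|A) = 1 − 0.8241 = 0.1759.
P(D) = P(D|A)·P(A) + P(D|B)·P(B)
      = 0.1759·0.84 + 0.1944·0.16
      = 0.147756 + 0.031104 = 0.17886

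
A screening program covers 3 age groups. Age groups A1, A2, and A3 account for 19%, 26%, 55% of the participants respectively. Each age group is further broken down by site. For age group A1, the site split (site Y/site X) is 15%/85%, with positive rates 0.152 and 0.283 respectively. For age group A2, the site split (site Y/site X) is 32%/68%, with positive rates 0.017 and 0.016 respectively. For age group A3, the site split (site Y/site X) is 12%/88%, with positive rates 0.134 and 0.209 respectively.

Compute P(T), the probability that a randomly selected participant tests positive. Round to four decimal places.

P(T) ≈ 0.1643

P(T|A1) = 0.15·0.152 + 0.85·0.283 = 0.0228 + 0.24055 = 0.26335
P(T|A2) = 0.32·0.017 + 0.68·0.016 = 0.00544 + 0.01088 = 0.01632
P(T|A3) = 0.12·0.134 + 0.88·0.209 = 0.01608 + 0.18392 = 0.2
Then overall,
P(T) = 0.19·0.26335 + 0.26·0.01632 + 0.55·0.2
      = 0.0500365 + 0.0042432 + 0.11 = 0.1642797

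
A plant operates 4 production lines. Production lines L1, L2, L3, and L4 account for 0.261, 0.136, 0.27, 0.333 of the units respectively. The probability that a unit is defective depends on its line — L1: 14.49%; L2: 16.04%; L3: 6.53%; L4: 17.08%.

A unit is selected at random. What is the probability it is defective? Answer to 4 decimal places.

Summing over the partition,
P(D) = P(D|L1)·P(L1) + P(D|L2)·P(L2) + P(D|L3)·P(L3) + P(D|L4)·P(L4)
      = 0.1449·0.261 + 0.1604·0.136 + 0.0653·0.27 + 0.1708·0.333
      = 0.0378189 + 0.0218144 + 0.017631 + 0.0568764 = 0.1341407

P(D) ≈ 0.1341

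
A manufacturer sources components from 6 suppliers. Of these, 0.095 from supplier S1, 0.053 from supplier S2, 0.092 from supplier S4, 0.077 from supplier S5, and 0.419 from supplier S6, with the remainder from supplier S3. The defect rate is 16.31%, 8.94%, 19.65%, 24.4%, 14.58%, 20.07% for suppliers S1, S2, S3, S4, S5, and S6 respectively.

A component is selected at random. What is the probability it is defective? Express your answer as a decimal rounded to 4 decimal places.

0.1899

P(S3) = 1 − (0.095 + 0.053 + 0.092 + 0.077 + 0.419) = 0.264.
P(D) = P(D|S1)·P(S1) + P(D|S2)·P(S2) + P(D|S3)·P(S3) + P(D|S4)·P(S4) + P(D|S5)·P(S5) + P(D|S6)·P(S6)
      = 0.1631·0.095 + 0.0894·0.053 + 0.1965·0.264 + 0.244·0.092 + 0.1458·0.077 + 0.2007·0.419
      = 0.0154945 + 0.0047382 + 0.051876 + 0.022448 + 0.0112266 + 0.0840933 = 0.1898766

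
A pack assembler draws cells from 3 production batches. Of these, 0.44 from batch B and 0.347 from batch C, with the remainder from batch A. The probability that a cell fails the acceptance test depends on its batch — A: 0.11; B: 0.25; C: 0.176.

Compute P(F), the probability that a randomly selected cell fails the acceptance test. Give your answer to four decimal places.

P(A) = 1 − (0.44 + 0.347) = 0.213.
P(F) = P(F|A)·P(A) + P(F|B)·P(B) + P(F|C)·P(C)
      = 0.11·0.213 + 0.25·0.44 + 0.176·0.347
      = 0.02343 + 0.11 + 0.061072 = 0.194502

0.1945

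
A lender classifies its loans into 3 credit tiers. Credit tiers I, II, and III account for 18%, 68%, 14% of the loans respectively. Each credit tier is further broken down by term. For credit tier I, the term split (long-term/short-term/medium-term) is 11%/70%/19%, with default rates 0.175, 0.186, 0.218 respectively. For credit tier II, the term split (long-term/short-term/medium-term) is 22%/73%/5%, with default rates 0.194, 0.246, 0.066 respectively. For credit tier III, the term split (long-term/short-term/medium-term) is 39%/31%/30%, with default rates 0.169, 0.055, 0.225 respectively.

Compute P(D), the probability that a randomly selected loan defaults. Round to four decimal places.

0.2088

P(D|I) = 0.11·0.175 + 0.7·0.186 + 0.19·0.218 = 0.01925 + 0.1302 + 0.04142 = 0.19087
P(D|II) = 0.22·0.194 + 0.73·0.246 + 0.05·0.066 = 0.04268 + 0.17958 + 0.0033 = 0.22556
P(D|III) = 0.39·0.169 + 0.31·0.055 + 0.3·0.225 = 0.06591 + 0.01705 + 0.0675 = 0.15046
By total probability over the outer partition,
P(D) = 0.18·0.19087 + 0.68·0.22556 + 0.14·0.15046
      = 0.0343566 + 0.1533808 + 0.0210644 = 0.2088018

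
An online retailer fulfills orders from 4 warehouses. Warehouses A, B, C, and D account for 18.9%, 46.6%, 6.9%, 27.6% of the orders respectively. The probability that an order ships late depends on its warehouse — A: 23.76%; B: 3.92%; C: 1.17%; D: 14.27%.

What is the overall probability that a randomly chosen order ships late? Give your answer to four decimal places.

0.1034

P(L) = P(L|A)·P(A) + P(L|B)·P(B) + P(L|C)·P(C) + P(L|D)·P(D)
      = 0.2376·0.189 + 0.0392·0.466 + 0.0117·0.069 + 0.1427·0.276
      = 0.0449064 + 0.0182672 + 0.0008073 + 0.0393852 = 0.1033661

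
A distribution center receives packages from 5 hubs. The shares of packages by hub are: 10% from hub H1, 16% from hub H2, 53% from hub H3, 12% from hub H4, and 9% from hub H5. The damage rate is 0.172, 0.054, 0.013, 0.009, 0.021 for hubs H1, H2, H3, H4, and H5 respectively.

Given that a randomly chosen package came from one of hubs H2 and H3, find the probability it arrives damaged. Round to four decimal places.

0.0225

Let S = {H2, H3}.
P(S) = 0.16 + 0.53 = 0.69.
P(D ∩ S) = 0.054·0.16 + 0.013·0.53 = 0.00864 + 0.00689 = 0.01553.
P(D | S) = 0.01553 / 0.69 = 0.022507…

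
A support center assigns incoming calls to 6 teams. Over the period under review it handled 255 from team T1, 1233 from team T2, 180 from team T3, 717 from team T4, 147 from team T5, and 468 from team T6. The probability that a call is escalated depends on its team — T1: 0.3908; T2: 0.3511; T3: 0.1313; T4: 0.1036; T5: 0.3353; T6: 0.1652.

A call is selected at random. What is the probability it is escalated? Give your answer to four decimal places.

Total: 255 + 1233 + 180 + 717 + 147 + 468 = 3000.
P(T1) = 255/3000 = 0.085. P(T2) = 1233/3000 = 0.411. P(T3) = 180/3000 = 0.06. P(T4) = 717/3000 = 0.239. P(T5) = 147/3000 = 0.049. P(T6) = 468/3000 = 0.156.
By the law of total probability,
P(E) = P(E|T1)·P(T1) + P(E|T2)·P(T2) + P(E|T3)·P(T3) + P(E|T4)·P(T4) + P(E|T5)·P(T5) + P(E|T6)·P(T6)
      = 0.3908·0.085 + 0.3511·0.411 + 0.1313·0.06 + 0.1036·0.239 + 0.3353·0.049 + 0.1652·0.156
      = 0.033218 + 0.1443021 + 0.007878 + 0.0247604 + 0.0164297 + 0.0257712 = 0.2523594

0.2524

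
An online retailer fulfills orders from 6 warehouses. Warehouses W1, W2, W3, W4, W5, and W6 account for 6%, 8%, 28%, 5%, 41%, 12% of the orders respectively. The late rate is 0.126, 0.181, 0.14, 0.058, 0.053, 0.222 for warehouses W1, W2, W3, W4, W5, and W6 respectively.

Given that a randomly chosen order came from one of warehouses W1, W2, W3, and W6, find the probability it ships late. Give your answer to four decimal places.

Let S = {W1, W2, W3, W6}.
P(S) = 0.06 + 0.08 + 0.28 + 0.12 = 0.54.
P(L ∩ S) = 0.126·0.06 + 0.181·0.08 + 0.14·0.28 + 0.222·0.12 = 0.00756 + 0.01448 + 0.0392 + 0.02664 = 0.08788.
P(L | S) = 0.08788 / 0.54 = 0.162741…

P(L|S) ≈ 0.1627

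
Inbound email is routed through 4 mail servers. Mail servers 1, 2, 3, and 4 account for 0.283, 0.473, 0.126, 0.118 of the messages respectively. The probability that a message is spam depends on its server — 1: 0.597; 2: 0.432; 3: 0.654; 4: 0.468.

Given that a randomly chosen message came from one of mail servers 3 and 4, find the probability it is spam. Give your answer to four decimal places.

Let J = {3, 4}.
P(J) = 0.126 + 0.118 = 0.244.
P(S ∩ J) = 0.654·0.126 + 0.468·0.118 = 0.082404 + 0.055224 = 0.137628.
P(S | J) = 0.137628 / 0.244 = 0.564049…

0.5640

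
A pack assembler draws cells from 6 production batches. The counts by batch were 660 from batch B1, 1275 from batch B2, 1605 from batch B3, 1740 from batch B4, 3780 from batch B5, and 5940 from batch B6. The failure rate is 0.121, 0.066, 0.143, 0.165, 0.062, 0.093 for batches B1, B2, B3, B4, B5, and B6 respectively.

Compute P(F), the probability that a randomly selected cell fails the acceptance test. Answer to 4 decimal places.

0.0978

Total: 660 + 1275 + 1605 + 1740 + 3780 + 5940 = 15000.
P(B1) = 660/15000 = 0.044. P(B2) = 1275/15000 = 0.085. P(B3) = 1605/15000 = 0.107. P(B4) = 1740/15000 = 0.116. P(B5) = 3780/15000 = 0.252. P(B6) = 5940/15000 = 0.396.
P(F) = P(F|B1)·P(B1) + P(F|B2)·P(B2) + P(F|B3)·P(B3) + P(F|B4)·P(B4) + P(F|B5)·P(B5) + P(F|B6)·P(B6)
      = 0.121·0.044 + 0.066·0.085 + 0.143·0.107 + 0.165·0.116 + 0.062·0.252 + 0.093·0.396
      = 0.005324 + 0.00561 + 0.015301 + 0.01914 + 0.015624 + 0.036828 = 0.097827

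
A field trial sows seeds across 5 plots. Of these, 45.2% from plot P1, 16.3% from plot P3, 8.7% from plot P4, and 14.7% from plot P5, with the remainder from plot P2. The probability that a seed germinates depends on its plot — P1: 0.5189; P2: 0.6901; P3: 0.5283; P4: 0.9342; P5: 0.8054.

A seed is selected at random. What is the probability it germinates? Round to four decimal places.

0.6245

P(P2) = 1 − (0.452 + 0.163 + 0.087 + 0.147) = 0.151.
P(G) = P(G|P1)·P(P1) + P(G|P2)·P(P2) + P(G|P3)·P(P3) + P(G|P4)·P(P4) + P(G|P5)·P(P5)
      = 0.5189·0.452 + 0.6901·0.151 + 0.5283·0.163 + 0.9342·0.087 + 0.8054·0.147
      = 0.2345428 + 0.1042051 + 0.0861129 + 0.0812754 + 0.1183938 = 0.62453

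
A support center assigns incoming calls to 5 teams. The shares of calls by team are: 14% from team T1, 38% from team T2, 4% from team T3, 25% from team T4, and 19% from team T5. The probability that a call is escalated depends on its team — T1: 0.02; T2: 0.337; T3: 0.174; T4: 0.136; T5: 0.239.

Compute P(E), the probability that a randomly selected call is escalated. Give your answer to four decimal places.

Using total probability over the partition,
P(E) = P(E|T1)·P(T1) + P(E|T2)·P(T2) + P(E|T3)·P(T3) + P(E|T4)·P(T4) + P(E|T5)·P(T5)
      = 0.02·0.14 + 0.337·0.38 + 0.174·0.04 + 0.136·0.25 + 0.239·0.19
      = 0.0028 + 0.12806 + 0.00696 + 0.034 + 0.04541 = 0.21723

P(E) ≈ 0.2172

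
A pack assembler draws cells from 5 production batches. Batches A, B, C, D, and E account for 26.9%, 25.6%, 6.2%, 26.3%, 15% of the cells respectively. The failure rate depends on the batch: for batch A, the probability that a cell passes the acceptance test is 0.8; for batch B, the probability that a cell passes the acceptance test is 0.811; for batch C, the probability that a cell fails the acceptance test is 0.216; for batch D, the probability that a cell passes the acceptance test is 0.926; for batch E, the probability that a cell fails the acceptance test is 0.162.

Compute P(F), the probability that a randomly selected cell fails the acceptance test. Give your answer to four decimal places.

0.1593

P(F|A) = 1 − 0.8 = 0.2.
P(F|B) = 1 − 0.811 = 0.189.
P(F|D) = 1 − 0.926 = 0.074.
P(F) = P(F|A)·P(A) + P(F|B)·P(B) + P(F|C)·P(C) + P(F|D)·P(D) + P(F|E)·P(E)
      = 0.2·0.269 + 0.189·0.256 + 0.216·0.062 + 0.074·0.263 + 0.162·0.15
      = 0.0538 + 0.048384 + 0.013392 + 0.019462 + 0.0243 = 0.159338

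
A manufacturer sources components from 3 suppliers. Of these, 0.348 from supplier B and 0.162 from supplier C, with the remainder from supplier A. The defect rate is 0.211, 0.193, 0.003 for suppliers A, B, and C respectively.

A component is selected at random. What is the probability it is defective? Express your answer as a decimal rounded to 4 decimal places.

P(D) ≈ 0.1710

P(A) = 1 − (0.348 + 0.162) = 0.49.
P(D) = P(D|A)·P(A) + P(D|B)·P(B) + P(D|C)·P(C)
      = 0.211·0.49 + 0.193·0.348 + 0.003·0.162
      = 0.10339 + 0.067164 + 0.000486 = 0.17104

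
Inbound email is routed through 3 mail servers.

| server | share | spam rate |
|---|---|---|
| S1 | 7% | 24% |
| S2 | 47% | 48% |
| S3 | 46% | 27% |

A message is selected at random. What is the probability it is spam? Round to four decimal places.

0.3666

P(S) = P(S|S1)·P(S1) + P(S|S2)·P(S2) + P(S|S3)·P(S3)
      = 0.24·0.07 + 0.48·0.47 + 0.27·0.46
      = 0.0168 + 0.2256 + 0.1242 = 0.3666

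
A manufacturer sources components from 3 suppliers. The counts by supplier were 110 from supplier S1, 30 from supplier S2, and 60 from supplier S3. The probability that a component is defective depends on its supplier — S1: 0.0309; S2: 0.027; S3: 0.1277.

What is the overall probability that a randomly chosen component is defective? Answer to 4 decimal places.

0.0594

Total: 110 + 30 + 60 = 200.
P(S1) = 110/200 = 0.55. P(S2) = 30/200 = 0.15. P(S3) = 60/200 = 0.3.
P(D) = P(D|S1)·P(S1) + P(D|S2)·P(S2) + P(D|S3)·P(S3)
      = 0.0309·0.55 + 0.027·0.15 + 0.1277·0.3
      = 0.016995 + 0.00405 + 0.03831 = 0.059355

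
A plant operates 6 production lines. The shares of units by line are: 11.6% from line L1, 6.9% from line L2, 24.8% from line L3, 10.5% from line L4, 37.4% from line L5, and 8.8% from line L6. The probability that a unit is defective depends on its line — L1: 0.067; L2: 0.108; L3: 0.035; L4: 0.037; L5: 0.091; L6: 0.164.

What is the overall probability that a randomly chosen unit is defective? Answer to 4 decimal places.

0.0763

Using total probability over the partition,
P(D) = P(D|L1)·P(L1) + P(D|L2)·P(L2) + P(D|L3)·P(L3) + P(D|L4)·P(L4) + P(D|L5)·P(L5) + P(D|L6)·P(L6)
      = 0.067·0.116 + 0.108·0.069 + 0.035·0.248 + 0.037·0.105 + 0.091·0.374 + 0.164·0.088
      = 0.007772 + 0.007452 + 0.00868 + 0.003885 + 0.034034 + 0.014432 = 0.076255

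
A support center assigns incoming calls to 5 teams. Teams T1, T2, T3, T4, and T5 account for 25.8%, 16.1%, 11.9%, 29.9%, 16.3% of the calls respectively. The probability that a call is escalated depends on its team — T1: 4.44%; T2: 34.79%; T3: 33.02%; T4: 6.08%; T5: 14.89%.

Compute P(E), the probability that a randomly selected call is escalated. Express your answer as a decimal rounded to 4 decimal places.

P(E) ≈ 0.1492

Summing over the partition,
P(E) = P(E|T1)·P(T1) + P(E|T2)·P(T2) + P(E|T3)·P(T3) + P(E|T4)·P(T4) + P(E|T5)·P(T5)
      = 0.0444·0.258 + 0.3479·0.161 + 0.3302·0.119 + 0.0608·0.299 + 0.1489·0.163
      = 0.0114552 + 0.0560119 + 0.0392938 + 0.0181792 + 0.0242707 = 0.1492108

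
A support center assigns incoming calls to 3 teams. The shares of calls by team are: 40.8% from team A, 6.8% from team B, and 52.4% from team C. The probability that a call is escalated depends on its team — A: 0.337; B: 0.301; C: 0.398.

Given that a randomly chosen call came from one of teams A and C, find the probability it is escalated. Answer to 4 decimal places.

P(E|S) ≈ 0.3713

Let S = {A, C}.
P(S) = 0.408 + 0.524 = 0.932.
P(E ∩ S) = 0.337·0.408 + 0.398·0.524 = 0.137496 + 0.208552 = 0.346048.
P(E | S) = 0.346048 / 0.932 = 0.371296…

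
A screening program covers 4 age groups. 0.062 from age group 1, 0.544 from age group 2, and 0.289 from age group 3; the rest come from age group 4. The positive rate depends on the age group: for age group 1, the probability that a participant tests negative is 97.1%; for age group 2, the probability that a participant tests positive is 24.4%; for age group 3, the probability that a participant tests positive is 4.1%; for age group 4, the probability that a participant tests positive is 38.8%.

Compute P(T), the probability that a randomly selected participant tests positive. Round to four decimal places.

P(T) ≈ 0.1871

P(4) = 1 − (0.062 + 0.544 + 0.289) = 0.105.
P(T|1) = 1 − 0.971 = 0.029.
Summing over the partition,
P(T) = P(T|1)·P(1) + P(T|2)·P(2) + P(T|3)·P(3) + P(T|4)·P(4)
      = 0.029·0.062 + 0.244·0.544 + 0.041·0.289 + 0.388·0.105
      = 0.001798 + 0.132736 + 0.011849 + 0.04074 = 0.187123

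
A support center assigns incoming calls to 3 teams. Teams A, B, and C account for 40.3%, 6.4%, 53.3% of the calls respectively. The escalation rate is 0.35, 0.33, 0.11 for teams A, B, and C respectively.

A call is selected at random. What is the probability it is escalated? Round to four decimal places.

P(E) ≈ 0.2208

P(E) = P(E|A)·P(A) + P(E|B)·P(B) + P(E|C)·P(C)
      = 0.35·0.403 + 0.33·0.064 + 0.11·0.533
      = 0.14105 + 0.02112 + 0.05863 = 0.2208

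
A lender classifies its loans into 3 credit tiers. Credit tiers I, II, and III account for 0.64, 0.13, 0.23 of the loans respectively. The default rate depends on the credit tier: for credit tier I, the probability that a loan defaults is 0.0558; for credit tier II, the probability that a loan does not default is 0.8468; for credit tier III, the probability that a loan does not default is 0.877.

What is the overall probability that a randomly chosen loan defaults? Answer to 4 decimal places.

0.0839

P(D|II) = 1 − 0.8468 = 0.1532.
P(D|III) = 1 − 0.877 = 0.123.
Summing over the partition,
P(D) = P(D|I)·P(I) + P(D|II)·P(II) + P(D|III)·P(III)
      = 0.0558·0.64 + 0.1532·0.13 + 0.123·0.23
      = 0.035712 + 0.019916 + 0.02829 = 0.083918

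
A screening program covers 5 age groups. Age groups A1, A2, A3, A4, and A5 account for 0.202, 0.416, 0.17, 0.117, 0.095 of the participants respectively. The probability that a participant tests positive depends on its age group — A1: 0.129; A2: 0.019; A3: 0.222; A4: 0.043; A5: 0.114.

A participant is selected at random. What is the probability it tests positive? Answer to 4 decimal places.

P(T) ≈ 0.0876

P(T) = P(T|A1)·P(A1) + P(T|A2)·P(A2) + P(T|A3)·P(A3) + P(T|A4)·P(A4) + P(T|A5)·P(A5)
      = 0.129·0.202 + 0.019·0.416 + 0.222·0.17 + 0.043·0.117 + 0.114·0.095
      = 0.026058 + 0.007904 + 0.03774 + 0.005031 + 0.01083 = 0.087563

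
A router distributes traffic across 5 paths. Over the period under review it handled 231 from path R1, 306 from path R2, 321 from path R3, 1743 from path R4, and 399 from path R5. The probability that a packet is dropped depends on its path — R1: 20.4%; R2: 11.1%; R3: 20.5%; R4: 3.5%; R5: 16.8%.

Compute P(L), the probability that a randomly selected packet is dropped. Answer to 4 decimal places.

0.0916

Total: 231 + 306 + 321 + 1743 + 399 = 3000.
P(R1) = 231/3000 = 0.077. P(R2) = 306/3000 = 0.102. P(R3) = 321/3000 = 0.107. P(R4) = 1743/3000 = 0.581. P(R5) = 399/3000 = 0.133.
By the law of total probability,
P(L) = P(L|R1)·P(R1) + P(L|R2)·P(R2) + P(L|R3)·P(R3) + P(L|R4)·P(R4) + P(L|R5)·P(R5)
      = 0.204·0.077 + 0.111·0.102 + 0.205·0.107 + 0.035·0.581 + 0.168·0.133
      = 0.015708 + 0.011322 + 0.021935 + 0.020335 + 0.022344 = 0.091644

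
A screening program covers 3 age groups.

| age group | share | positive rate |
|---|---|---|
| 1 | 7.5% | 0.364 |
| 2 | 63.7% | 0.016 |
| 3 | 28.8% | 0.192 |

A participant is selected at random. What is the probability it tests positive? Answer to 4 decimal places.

P(T) ≈ 0.0928

By the law of total probability,
P(T) = P(T|1)·P(1) + P(T|2)·P(2) + P(T|3)·P(3)
      = 0.364·0.075 + 0.016·0.637 + 0.192·0.288
      = 0.0273 + 0.010192 + 0.055296 = 0.092788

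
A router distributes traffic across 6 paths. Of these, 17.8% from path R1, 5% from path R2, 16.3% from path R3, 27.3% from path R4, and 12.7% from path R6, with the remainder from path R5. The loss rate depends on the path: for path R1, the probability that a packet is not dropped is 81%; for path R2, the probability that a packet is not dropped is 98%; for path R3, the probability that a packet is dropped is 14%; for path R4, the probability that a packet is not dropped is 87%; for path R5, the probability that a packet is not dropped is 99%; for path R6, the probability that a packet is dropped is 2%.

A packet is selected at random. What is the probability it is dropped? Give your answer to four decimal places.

0.0978

P(R5) = 1 − (0.178 + 0.05 + 0.163 + 0.273 + 0.127) = 0.209.
P(L|R1) = 1 − 0.81 = 0.19.
P(L|R2) = 1 − 0.98 = 0.02.
P(L|R4) = 1 − 0.87 = 0.13.
P(L|R5) = 1 − 0.99 = 0.01.
P(L) = P(L|R1)·P(R1) + P(L|R2)·P(R2) + P(L|R3)·P(R3) + P(L|R4)·P(R4) + P(L|R5)·P(R5) + P(L|R6)·P(R6)
      = 0.19·0.178 + 0.02·0.05 + 0.14·0.163 + 0.13·0.273 + 0.01·0.209 + 0.02·0.127
      = 0.03382 + 0.001 + 0.02282 + 0.03549 + 0.00209 + 0.00254 = 0.09776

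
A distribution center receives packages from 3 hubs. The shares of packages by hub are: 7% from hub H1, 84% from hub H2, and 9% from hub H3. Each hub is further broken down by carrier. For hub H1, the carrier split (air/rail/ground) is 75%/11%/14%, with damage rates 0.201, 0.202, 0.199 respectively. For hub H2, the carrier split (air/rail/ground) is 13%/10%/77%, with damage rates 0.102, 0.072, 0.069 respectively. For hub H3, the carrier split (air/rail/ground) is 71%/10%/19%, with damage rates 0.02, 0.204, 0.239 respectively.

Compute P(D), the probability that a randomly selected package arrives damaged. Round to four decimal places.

P(D|H1) = 0.75·0.201 + 0.11·0.202 + 0.14·0.199 = 0.15075 + 0.02222 + 0.02786 = 0.20083
P(D|H2) = 0.13·0.102 + 0.1·0.072 + 0.77·0.069 = 0.01326 + 0.0072 + 0.05313 = 0.07359
P(D|H3) = 0.71·0.02 + 0.1·0.204 + 0.19·0.239 = 0.0142 + 0.0204 + 0.04541 = 0.08001
Then overall,
P(D) = 0.07·0.20083 + 0.84·0.07359 + 0.09·0.08001
      = 0.0140581 + 0.0618156 + 0.0072009 = 0.0830746

0.0831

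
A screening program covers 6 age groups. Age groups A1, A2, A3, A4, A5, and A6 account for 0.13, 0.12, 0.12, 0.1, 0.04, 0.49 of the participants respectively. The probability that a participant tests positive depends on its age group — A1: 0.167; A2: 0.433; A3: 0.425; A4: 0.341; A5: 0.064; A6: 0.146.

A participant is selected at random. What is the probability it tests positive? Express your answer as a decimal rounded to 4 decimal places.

P(T) = P(T|A1)·P(A1) + P(T|A2)·P(A2) + P(T|A3)·P(A3) + P(T|A4)·P(A4) + P(T|A5)·P(A5) + P(T|A6)·P(A6)
      = 0.167·0.13 + 0.433·0.12 + 0.425·0.12 + 0.341·0.1 + 0.064·0.04 + 0.146·0.49
      = 0.02171 + 0.05196 + 0.051 + 0.0341 + 0.00256 + 0.07154 = 0.23287

0.2329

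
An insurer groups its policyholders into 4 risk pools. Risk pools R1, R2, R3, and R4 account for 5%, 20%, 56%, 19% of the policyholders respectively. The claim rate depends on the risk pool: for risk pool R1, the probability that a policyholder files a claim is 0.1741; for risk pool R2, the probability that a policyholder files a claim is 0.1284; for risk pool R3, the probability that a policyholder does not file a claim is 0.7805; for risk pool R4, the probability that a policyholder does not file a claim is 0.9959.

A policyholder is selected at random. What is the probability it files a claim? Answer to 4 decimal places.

0.1581

P(C|R3) = 1 − 0.7805 = 0.2195.
P(C|R4) = 1 − 0.9959 = 0.0041.
P(C) = P(C|R1)·P(R1) + P(C|R2)·P(R2) + P(C|R3)·P(R3) + P(C|R4)·P(R4)
      = 0.1741·0.05 + 0.1284·0.2 + 0.2195·0.56 + 0.0041·0.19
      = 0.008705 + 0.02568 + 0.12292 + 0.000779 = 0.158084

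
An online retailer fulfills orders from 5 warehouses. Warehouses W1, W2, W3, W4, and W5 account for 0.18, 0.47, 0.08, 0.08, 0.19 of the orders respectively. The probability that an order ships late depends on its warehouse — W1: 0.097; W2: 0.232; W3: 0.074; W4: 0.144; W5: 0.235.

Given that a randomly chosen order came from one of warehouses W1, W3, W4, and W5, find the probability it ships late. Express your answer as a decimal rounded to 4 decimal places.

Let S = {W1, W3, W4, W5}.
P(S) = 0.18 + 0.08 + 0.08 + 0.19 = 0.53.
P(L ∩ S) = 0.097·0.18 + 0.074·0.08 + 0.144·0.08 + 0.235·0.19 = 0.01746 + 0.00592 + 0.01152 + 0.04465 = 0.07955.
P(L | S) = 0.07955 / 0.53 = 0.150094…

0.1501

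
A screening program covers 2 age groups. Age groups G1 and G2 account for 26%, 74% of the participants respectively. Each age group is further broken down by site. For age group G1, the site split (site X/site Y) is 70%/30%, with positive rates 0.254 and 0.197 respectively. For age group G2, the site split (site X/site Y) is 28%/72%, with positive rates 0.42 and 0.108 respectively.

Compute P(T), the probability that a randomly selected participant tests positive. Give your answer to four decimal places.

P(T|G1) = 0.7·0.254 + 0.3·0.197 = 0.1778 + 0.0591 = 0.2369
P(T|G2) = 0.28·0.42 + 0.72·0.108 = 0.1176 + 0.07776 = 0.19536
By total probability over the outer partition,
P(T) = 0.26·0.2369 + 0.74·0.19536
      = 0.061594 + 0.1445664 = 0.2061604

0.2062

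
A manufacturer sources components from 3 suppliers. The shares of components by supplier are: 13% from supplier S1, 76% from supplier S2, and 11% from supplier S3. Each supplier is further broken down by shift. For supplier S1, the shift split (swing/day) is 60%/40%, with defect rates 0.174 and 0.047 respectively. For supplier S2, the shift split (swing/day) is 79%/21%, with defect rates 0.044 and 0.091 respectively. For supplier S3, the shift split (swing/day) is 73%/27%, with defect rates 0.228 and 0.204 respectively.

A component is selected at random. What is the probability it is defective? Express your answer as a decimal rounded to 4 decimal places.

P(D) ≈ 0.0813

P(D|S1) = 0.6·0.174 + 0.4·0.047 = 0.1044 + 0.0188 = 0.1232
P(D|S2) = 0.79·0.044 + 0.21·0.091 = 0.03476 + 0.01911 = 0.05387
P(D|S3) = 0.73·0.228 + 0.27·0.204 = 0.16644 + 0.05508 = 0.22152
By total probability over the outer partition,
P(D) = 0.13·0.1232 + 0.76·0.05387 + 0.11·0.22152
      = 0.016016 + 0.0409412 + 0.0243672 = 0.0813244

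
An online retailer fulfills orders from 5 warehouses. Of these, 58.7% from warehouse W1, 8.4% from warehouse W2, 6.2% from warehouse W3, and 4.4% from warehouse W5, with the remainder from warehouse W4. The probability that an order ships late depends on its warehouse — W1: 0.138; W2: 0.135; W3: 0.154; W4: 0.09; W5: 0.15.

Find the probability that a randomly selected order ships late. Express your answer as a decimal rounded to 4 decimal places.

P(L) ≈ 0.1286

P(W4) = 1 − (0.587 + 0.084 + 0.062 + 0.044) = 0.223.
P(L) = P(L|W1)·P(W1) + P(L|W2)·P(W2) + P(L|W3)·P(W3) + P(L|W4)·P(W4) + P(L|W5)·P(W5)
      = 0.138·0.587 + 0.135·0.084 + 0.154·0.062 + 0.09·0.223 + 0.15·0.044
      = 0.081006 + 0.01134 + 0.009548 + 0.02007 + 0.0066 = 0.128564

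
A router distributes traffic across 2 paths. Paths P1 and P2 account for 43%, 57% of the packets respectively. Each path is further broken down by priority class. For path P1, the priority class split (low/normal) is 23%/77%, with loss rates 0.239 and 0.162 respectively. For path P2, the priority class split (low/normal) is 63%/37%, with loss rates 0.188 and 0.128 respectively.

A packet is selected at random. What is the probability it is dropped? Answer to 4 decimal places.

P(L|P1) = 0.23·0.239 + 0.77·0.162 = 0.05497 + 0.12474 = 0.17971
P(L|P2) = 0.63·0.188 + 0.37·0.128 = 0.11844 + 0.04736 = 0.1658
By total probability over the outer partition,
P(L) = 0.43·0.17971 + 0.57·0.1658
      = 0.0772753 + 0.094506 = 0.1717813

0.1718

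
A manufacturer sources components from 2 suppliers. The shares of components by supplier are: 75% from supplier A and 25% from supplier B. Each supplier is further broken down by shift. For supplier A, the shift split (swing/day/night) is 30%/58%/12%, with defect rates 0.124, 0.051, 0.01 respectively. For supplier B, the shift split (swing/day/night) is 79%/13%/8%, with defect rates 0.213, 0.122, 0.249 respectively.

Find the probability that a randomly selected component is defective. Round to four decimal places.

0.1020

P(D|A) = 0.3·0.124 + 0.58·0.051 + 0.12·0.01 = 0.0372 + 0.02958 + 0.0012 = 0.06798
P(D|B) = 0.79·0.213 + 0.13·0.122 + 0.08·0.249 = 0.16827 + 0.01586 + 0.01992 = 0.20405
By total probability over the outer partition,
P(D) = 0.75·0.06798 + 0.25·0.20405
      = 0.050985 + 0.0510125 = 0.1019975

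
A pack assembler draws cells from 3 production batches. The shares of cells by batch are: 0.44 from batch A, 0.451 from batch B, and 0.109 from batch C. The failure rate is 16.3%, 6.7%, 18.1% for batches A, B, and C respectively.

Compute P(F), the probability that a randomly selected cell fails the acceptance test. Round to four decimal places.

P(F) ≈ 0.1217

Summing over the partition,
P(F) = P(F|A)·P(A) + P(F|B)·P(B) + P(F|C)·P(C)
      = 0.163·0.44 + 0.067·0.451 + 0.181·0.109
      = 0.07172 + 0.030217 + 0.019729 = 0.121666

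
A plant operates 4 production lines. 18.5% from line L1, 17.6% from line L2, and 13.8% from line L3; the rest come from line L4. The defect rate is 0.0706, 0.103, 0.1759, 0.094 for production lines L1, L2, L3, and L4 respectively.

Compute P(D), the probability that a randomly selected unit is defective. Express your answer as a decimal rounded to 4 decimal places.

P(L4) = 1 − (0.185 + 0.176 + 0.138) = 0.501.
P(D) = P(D|L1)·P(L1) + P(D|L2)·P(L2) + P(D|L3)·P(L3) + P(D|L4)·P(L4)
      = 0.0706·0.185 + 0.103·0.176 + 0.1759·0.138 + 0.094·0.501
      = 0.013061 + 0.018128 + 0.0242742 + 0.047094 = 0.1025572

P(D) ≈ 0.1026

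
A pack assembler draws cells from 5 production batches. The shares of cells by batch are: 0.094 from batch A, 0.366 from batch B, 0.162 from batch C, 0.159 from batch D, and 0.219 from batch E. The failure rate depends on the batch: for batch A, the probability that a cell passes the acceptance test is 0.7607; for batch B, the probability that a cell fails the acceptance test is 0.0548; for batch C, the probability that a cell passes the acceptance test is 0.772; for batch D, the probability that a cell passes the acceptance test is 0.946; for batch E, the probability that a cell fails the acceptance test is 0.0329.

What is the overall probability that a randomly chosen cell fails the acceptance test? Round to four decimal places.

P(F|A) = 1 − 0.7607 = 0.2393.
P(F|C) = 1 − 0.772 = 0.228.
P(F|D) = 1 − 0.946 = 0.054.
P(F) = P(F|A)·P(A) + P(F|B)·P(B) + P(F|C)·P(C) + P(F|D)·P(D) + P(F|E)·P(E)
      = 0.2393·0.094 + 0.0548·0.366 + 0.228·0.162 + 0.054·0.159 + 0.0329·0.219
      = 0.0224942 + 0.0200568 + 0.036936 + 0.008586 + 0.0072051 = 0.0952781

P(F) ≈ 0.0953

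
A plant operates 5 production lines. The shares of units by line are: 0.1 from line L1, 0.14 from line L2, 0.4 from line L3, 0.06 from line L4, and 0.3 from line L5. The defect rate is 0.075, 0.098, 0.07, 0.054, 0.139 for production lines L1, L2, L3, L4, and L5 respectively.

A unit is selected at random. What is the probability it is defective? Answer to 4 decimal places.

0.0942

By the law of total probability,
P(D) = P(D|L1)·P(L1) + P(D|L2)·P(L2) + P(D|L3)·P(L3) + P(D|L4)·P(L4) + P(D|L5)·P(L5)
      = 0.075·0.1 + 0.098·0.14 + 0.07·0.4 + 0.054·0.06 + 0.139·0.3
      = 0.0075 + 0.01372 + 0.028 + 0.00324 + 0.0417 = 0.09416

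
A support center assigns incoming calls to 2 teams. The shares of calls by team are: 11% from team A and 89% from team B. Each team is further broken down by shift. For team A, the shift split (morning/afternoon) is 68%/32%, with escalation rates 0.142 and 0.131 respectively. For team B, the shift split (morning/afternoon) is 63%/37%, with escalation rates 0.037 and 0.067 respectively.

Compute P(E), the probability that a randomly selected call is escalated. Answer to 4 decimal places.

P(E|A) = 0.68·0.142 + 0.32·0.131 = 0.09656 + 0.04192 = 0.13848
P(E|B) = 0.63·0.037 + 0.37·0.067 = 0.02331 + 0.02479 = 0.0481
Then overall,
P(E) = 0.11·0.13848 + 0.89·0.0481
      = 0.0152328 + 0.042809 = 0.0580418

P(E) ≈ 0.0580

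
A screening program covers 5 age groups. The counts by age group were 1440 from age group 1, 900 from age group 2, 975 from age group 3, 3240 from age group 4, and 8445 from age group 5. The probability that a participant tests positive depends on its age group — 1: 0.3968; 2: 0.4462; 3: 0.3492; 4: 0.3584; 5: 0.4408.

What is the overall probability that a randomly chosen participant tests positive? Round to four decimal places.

0.4131

Total: 1440 + 900 + 975 + 3240 + 8445 = 15000.
P(1) = 1440/15000 = 0.096. P(2) = 900/15000 = 0.06. P(3) = 975/15000 = 0.065. P(4) = 3240/15000 = 0.216. P(5) = 8445/15000 = 0.563.
Using total probability over the partition,
P(T) = P(T|1)·P(1) + P(T|2)·P(2) + P(T|3)·P(3) + P(T|4)·P(4) + P(T|5)·P(5)
      = 0.3968·0.096 + 0.4462·0.06 + 0.3492·0.065 + 0.3584·0.216 + 0.4408·0.563
      = 0.0380928 + 0.026772 + 0.022698 + 0.0774144 + 0.2481704 = 0.4131476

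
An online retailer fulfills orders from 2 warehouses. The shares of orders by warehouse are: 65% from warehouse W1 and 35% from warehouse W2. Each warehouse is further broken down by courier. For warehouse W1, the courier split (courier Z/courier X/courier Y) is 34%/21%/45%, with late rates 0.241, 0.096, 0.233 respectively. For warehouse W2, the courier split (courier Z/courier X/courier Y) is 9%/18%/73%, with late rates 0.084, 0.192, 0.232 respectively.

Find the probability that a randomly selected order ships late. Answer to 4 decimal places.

P(L) ≈ 0.2085

P(L|W1) = 0.34·0.241 + 0.21·0.096 + 0.45·0.233 = 0.08194 + 0.02016 + 0.10485 = 0.20695
P(L|W2) = 0.09·0.084 + 0.18·0.192 + 0.73·0.232 = 0.00756 + 0.03456 + 0.16936 = 0.21148
By total probability over the outer partition,
P(L) = 0.65·0.20695 + 0.35·0.21148
      = 0.1345175 + 0.074018 = 0.2085355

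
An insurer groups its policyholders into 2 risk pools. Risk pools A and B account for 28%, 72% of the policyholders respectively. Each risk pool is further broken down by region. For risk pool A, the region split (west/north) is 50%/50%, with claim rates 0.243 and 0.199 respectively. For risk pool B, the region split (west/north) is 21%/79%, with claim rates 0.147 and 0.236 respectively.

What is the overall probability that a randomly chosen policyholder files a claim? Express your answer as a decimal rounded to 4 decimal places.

P(C) ≈ 0.2183

P(C|A) = 0.5·0.243 + 0.5·0.199 = 0.1215 + 0.0995 = 0.221
P(C|B) = 0.21·0.147 + 0.79·0.236 = 0.03087 + 0.18644 = 0.21731
Then overall,
P(C) = 0.28·0.221 + 0.72·0.21731
      = 0.06188 + 0.1564632 = 0.2183432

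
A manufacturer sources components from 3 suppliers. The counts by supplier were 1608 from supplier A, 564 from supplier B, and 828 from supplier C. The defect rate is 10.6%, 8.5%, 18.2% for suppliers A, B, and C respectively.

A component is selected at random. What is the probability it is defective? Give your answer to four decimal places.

0.1230

Total: 1608 + 564 + 828 = 3000.
P(A) = 1608/3000 = 0.536. P(B) = 564/3000 = 0.188. P(C) = 828/3000 = 0.276.
P(D) = P(D|A)·P(A) + P(D|B)·P(B) + P(D|C)·P(C)
      = 0.106·0.536 + 0.085·0.188 + 0.182·0.276
      = 0.056816 + 0.01598 + 0.050232 = 0.123028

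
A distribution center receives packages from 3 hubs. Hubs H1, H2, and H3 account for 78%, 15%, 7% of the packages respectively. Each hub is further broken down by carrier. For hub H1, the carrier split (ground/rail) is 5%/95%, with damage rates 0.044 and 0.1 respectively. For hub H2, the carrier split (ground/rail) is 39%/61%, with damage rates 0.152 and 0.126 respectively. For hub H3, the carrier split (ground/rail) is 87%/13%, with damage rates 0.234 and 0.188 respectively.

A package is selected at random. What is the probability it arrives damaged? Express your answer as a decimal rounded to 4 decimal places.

P(D|H1) = 0.05·0.044 + 0.95·0.1 = 0.0022 + 0.095 = 0.0972
P(D|H2) = 0.39·0.152 + 0.61·0.126 = 0.05928 + 0.07686 = 0.13614
P(D|H3) = 0.87·0.234 + 0.13·0.188 = 0.20358 + 0.02444 = 0.22802
Then overall,
P(D) = 0.78·0.0972 + 0.15·0.13614 + 0.07·0.22802
      = 0.075816 + 0.020421 + 0.0159614 = 0.1121984

0.1122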